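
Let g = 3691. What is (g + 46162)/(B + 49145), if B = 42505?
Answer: 49853/91650 ≈ 0.54395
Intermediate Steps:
(g + 46162)/(B + 49145) = (3691 + 46162)/(42505 + 49145) = 49853/91650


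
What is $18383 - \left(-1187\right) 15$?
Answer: $36188$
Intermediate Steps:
$18383 - \left(-1187\right) 15 = 18383 - -17805 = 18383 + 17805 = 36188$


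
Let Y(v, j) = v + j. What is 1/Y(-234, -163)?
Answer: -1/397 ≈ -0.0025189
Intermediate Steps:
Y(v, j) = j + v
1/Y(-234, -163) = 1/(-163 - 234) = 1/(-397) = -1/397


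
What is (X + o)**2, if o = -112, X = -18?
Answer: 16900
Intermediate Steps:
(X + o)**2 = (-18 - 112)**2 = (-130)**2 = 16900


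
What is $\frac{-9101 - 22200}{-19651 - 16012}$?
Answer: $\frac{31301}{35663} \approx 0.87769$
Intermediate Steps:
$\frac{-9101 - 22200}{-19651 - 16012} = \frac{-9101 - 22200}{-35663} = \left(-31301\right) \left(- \frac{1}{35663}\right) = \frac{31301}{35663}$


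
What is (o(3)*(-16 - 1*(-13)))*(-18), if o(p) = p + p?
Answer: 324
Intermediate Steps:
o(p) = 2*p
(o(3)*(-16 - 1*(-13)))*(-18) = ((2*3)*(-16 - 1*(-13)))*(-18) = (6*(-16 + 13))*(-18) = (6*(-3))*(-18) = -18*(-18) = 324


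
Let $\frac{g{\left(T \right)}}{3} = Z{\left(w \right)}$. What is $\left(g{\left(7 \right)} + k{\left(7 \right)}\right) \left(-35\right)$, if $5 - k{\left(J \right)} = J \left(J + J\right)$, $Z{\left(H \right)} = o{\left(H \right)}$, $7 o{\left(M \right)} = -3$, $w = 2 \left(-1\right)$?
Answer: $3300$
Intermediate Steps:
$w = -2$
$o{\left(M \right)} = - \frac{3}{7}$ ($o{\left(M \right)} = \frac{1}{7} \left(-3\right) = - \frac{3}{7}$)
$Z{\left(H \right)} = - \frac{3}{7}$
$k{\left(J \right)} = 5 - 2 J^{2}$ ($k{\left(J \right)} = 5 - J \left(J + J\right) = 5 - J 2 J = 5 - 2 J^{2}$)
$g{\left(T \right)} = - \frac{9}{7}$ ($g{\left(T \right)} = 3 \left(- \frac{3}{7}\right) = - \frac{9}{7}$)
$\left(g{\left(7 \right)} + k{\left(7 \right)}\right) \left(-35\right) = \left(- \frac{9}{7} + \left(5 - 2 \cdot 7^{2}\right)\right) \left(-35\right) = \left(- \frac{9}{7} + \left(5 - 98\right)\right) \left(-35\right) = \left(- \frac{9}{7} - 93\right) \left(-35\right) = \left(- \frac{660}{7}\right) \left(-35\right) = 3300$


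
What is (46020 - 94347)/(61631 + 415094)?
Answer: -48327/476725 ≈ -0.10137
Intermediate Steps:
(46020 - 94347)/(61631 + 415094) = -48327/476725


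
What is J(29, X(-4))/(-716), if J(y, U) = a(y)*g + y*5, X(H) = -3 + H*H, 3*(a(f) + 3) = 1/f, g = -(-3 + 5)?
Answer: -13135/62292 ≈ -0.21086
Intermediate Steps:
g = -2 (g = -1*2 = -2)
a(f) = -3 + 1/(3*f) (a(f) = -3 + (1/f)/3 = -3 + 1/(3*f))
X(H) = -3 + H²
J(y, U) = 6 + 5*y - 2/(3*y) (J(y, U) = (-3 + 1/(3*y))*(-2) + y*5 = (6 - 2/(3*y)) + 5*y = 6 + 5*y - 2/(3*y))
J(29, X(-4))/(-716) = (6 + 5*29 - ⅔/29)/(-716) = (6 + 145 - ⅔*1/29)*(-1/716) = (6 + 145 - 2/87)*(-1/716) = (13135/87)*(-1/716) = -13135/62292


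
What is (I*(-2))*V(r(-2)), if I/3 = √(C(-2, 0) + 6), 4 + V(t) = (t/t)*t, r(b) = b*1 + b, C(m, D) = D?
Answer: 48*√6 ≈ 117.58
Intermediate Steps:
r(b) = 2*b (r(b) = b + b = 2*b)
V(t) = -4 + t (V(t) = -4 + (t/t)*t = -4 + 1*t = -4 + t)
I = 3*√6 (I = 3*√(0 + 6) = 3*√6 ≈ 7.3485)
(I*(-2))*V(r(-2)) = ((3*√6)*(-2))*(-4 + 2*(-2)) = (-6*√6)*(-4 - 4) = -6*√6*(-8) = 48*√6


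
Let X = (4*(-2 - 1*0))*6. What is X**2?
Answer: 2304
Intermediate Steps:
X = -48 (X = (4*(-2 + 0))*6 = (4*(-2))*6 = -8*6 = -48)
X**2 = (-48)**2 = 2304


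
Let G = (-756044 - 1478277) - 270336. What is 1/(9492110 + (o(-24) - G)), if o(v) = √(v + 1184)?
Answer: 11996767/143922418451129 - 2*√290/143922418451129 ≈ 8.3356e-8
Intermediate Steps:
o(v) = √(1184 + v)
G = -2504657 (G = -2234321 - 270336 = -2504657)
1/(9492110 + (o(-24) - G)) = 1/(9492110 + (√(1184 - 24) - 1*(-2504657))) = 1/(9492110 + (√1160 + 2504657)) = 1/(9492110 + (2*√290 + 2504657)) = 1/(9492110 + (2504657 + 2*√290)) = 1/(11996767 + 2*√290)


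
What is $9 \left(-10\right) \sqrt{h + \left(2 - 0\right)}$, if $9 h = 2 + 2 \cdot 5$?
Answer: $- 30 \sqrt{30} \approx -164.32$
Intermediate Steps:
$h = \frac{4}{3}$ ($h = \frac{2 + 2 \cdot 5}{9} = \frac{2 + 10}{9} = \frac{1}{9} \cdot 12 = \frac{4}{3} \approx 1.3333$)
$9 \left(-10\right) \sqrt{h + \left(2 - 0\right)} = 9 \left(-10\right) \sqrt{\frac{4}{3} + \left(2 - 0\right)} = - 90 \sqrt{\frac{4}{3} + \left(2 + 0\right)} = - 90 \sqrt{\frac{4}{3} + 2} = - 90 \sqrt{\frac{10}{3}} = - 90 \frac{\sqrt{30}}{3} = - 30 \sqrt{30}$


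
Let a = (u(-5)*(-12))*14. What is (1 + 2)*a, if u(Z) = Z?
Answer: 2520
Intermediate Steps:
a = 840 (a = -5*(-12)*14 = 60*14 = 840)
(1 + 2)*a = (1 + 2)*840 = 3*840 = 2520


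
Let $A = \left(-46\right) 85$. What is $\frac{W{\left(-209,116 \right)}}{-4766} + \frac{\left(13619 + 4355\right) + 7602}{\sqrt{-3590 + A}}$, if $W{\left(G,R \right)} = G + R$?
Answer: $\frac{93}{4766} - \frac{12788 i \sqrt{3}}{75} \approx 0.019513 - 295.33 i$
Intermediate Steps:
$A = -3910$
$\frac{W{\left(-209,116 \right)}}{-4766} + \frac{\left(13619 + 4355\right) + 7602}{\sqrt{-3590 + A}} = \frac{-209 + 116}{-4766} + \frac{\left(13619 + 4355\right) + 7602}{\sqrt{-3590 - 3910}} = \left(-93\right) \left(- \frac{1}{4766}\right) + \frac{17974 + 7602}{\sqrt{-7500}} = \frac{93}{4766} + \frac{25576}{50 i \sqrt{3}} = \frac{93}{4766} + 25576 \left(- \frac{i \sqrt{3}}{150}\right) = \frac{93}{4766} - \frac{12788 i \sqrt{3}}{75}$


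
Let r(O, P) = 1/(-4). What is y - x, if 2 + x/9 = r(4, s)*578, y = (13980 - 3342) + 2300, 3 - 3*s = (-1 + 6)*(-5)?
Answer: 28513/2 ≈ 14257.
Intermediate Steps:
s = 28/3 (s = 1 - (-1 + 6)*(-5)/3 = 1 - 5*(-5)/3 = 1 - ⅓*(-25) = 1 + 25/3 = 28/3 ≈ 9.3333)
r(O, P) = -¼
y = 12938 (y = 10638 + 2300 = 12938)
x = -2637/2 (x = -18 + 9*(-¼*578) = -18 + 9*(-289/2) = -18 - 2601/2 = -2637/2 ≈ -1318.5)
y - x = 12938 - 1*(-2637/2) = 12938 + 2637/2 = 28513/2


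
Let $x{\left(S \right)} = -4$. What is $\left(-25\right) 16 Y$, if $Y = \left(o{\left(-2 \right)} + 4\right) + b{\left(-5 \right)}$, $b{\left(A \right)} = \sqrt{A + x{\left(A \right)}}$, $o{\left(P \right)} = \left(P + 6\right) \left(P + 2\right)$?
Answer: $-1600 - 1200 i \approx -1600.0 - 1200.0 i$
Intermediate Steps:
$o{\left(P \right)} = \left(2 + P\right) \left(6 + P\right)$ ($o{\left(P \right)} = \left(6 + P\right) \left(2 + P\right) = \left(2 + P\right) \left(6 + P\right)$)
$b{\left(A \right)} = \sqrt{-4 + A}$ ($b{\left(A \right)} = \sqrt{A - 4} = \sqrt{-4 + A}$)
$Y = 4 + 3 i$ ($Y = \left(\left(12 + \left(-2\right)^{2} + 8 \left(-2\right)\right) + 4\right) + \sqrt{-4 - 5} = \left(\left(12 + 4 - 16\right) + 4\right) + \sqrt{-9} = \left(0 + 4\right) + 3 i = 4 + 3 i \approx 4.0 + 3.0 i$)
$\left(-25\right) 16 Y = \left(-25\right) 16 \left(4 + 3 i\right) = - 400 \left(4 + 3 i\right) = -1600 - 1200 i$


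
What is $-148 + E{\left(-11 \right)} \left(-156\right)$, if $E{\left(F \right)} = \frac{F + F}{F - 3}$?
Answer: $- \frac{2752}{7} \approx -393.14$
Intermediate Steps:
$E{\left(F \right)} = \frac{2 F}{-3 + F}$
$-148 + E{\left(-11 \right)} \left(-156\right) = -148 + 2 \left(-11\right) \frac{1}{-3 - 11} \left(-156\right) = -148 + 2 \left(-11\right) \frac{1}{-14} \left(-156\right) = -148 + 2 \left(-11\right) \left(- \frac{1}{14}\right) \left(-156\right) = -148 + \frac{11}{7} \left(-156\right) = -148 - \frac{1716}{7} = - \frac{2752}{7}$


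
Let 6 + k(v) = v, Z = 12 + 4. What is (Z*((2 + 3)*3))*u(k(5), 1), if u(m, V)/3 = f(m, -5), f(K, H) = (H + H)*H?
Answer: 36000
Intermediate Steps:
Z = 16
k(v) = -6 + v
f(K, H) = 2*H² (f(K, H) = (2*H)*H = 2*H²)
u(m, V) = 150 (u(m, V) = 3*(2*(-5)²) = 3*(2*25) = 3*50 = 150)
(Z*((2 + 3)*3))*u(k(5), 1) = (16*((2 + 3)*3))*150 = (16*(5*3))*150 = (16*15)*150 = 240*150 = 36000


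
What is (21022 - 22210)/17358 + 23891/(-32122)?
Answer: -6861529/8448086 ≈ -0.81220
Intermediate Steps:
(21022 - 22210)/17358 + 23891/(-32122) = -1188*1/17358 + 23891*(-1/32122) = -18/263 - 23891/32122 = -6861529/8448086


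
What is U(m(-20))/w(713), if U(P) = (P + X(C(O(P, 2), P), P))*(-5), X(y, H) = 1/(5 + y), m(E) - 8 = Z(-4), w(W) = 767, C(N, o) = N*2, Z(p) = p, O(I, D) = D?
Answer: -185/6903 ≈ -0.026800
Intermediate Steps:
C(N, o) = 2*N
m(E) = 4 (m(E) = 8 - 4 = 4)
U(P) = -5/9 - 5*P (U(P) = (P + 1/(5 + 2*2))*(-5) = (P + 1/(5 + 4))*(-5) = (P + 1/9)*(-5) = (1/9 + P)*(-5) = -5/9 - 5*P)
U(m(-20))/w(713) = (-5/9 - 5*4)/767 = (-5/9 - 20)*(1/767) = -185/9*1/767 = -185/6903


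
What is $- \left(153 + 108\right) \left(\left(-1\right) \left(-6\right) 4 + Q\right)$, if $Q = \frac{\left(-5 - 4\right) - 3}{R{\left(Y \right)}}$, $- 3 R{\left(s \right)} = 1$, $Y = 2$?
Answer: $-15660$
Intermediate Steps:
$R{\left(s \right)} = - \frac{1}{3}$ ($R{\left(s \right)} = \left(- \frac{1}{3}\right) 1 = - \frac{1}{3}$)
$Q = 36$ ($Q = \frac{\left(-5 - 4\right) - 3}{- \frac{1}{3}} = \left(-9 - 3\right) \left(-3\right) = \left(-12\right) \left(-3\right) = 36$)
$- \left(153 + 108\right) \left(\left(-1\right) \left(-6\right) 4 + Q\right) = - \left(153 + 108\right) \left(\left(-1\right) \left(-6\right) 4 + 36\right) = - 261 \left(6 \cdot 4 + 36\right) = - 261 \left(24 + 36\right) = - 261 \cdot 60 = \left(-1\right) 15660 = -15660$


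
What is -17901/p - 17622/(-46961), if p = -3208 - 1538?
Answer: 308094291/74292302 ≈ 4.1471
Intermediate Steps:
p = -4746
-17901/p - 17622/(-46961) = -17901/(-4746) - 17622/(-46961) = -17901*(-1/4746) - 17622*(-1/46961) = 5967/1582 + 17622/46961 = 308094291/74292302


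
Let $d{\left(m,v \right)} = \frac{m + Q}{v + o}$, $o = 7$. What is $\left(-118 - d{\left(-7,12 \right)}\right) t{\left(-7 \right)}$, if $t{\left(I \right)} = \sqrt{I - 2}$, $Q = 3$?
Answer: $- \frac{6714 i}{19} \approx - 353.37 i$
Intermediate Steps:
$d{\left(m,v \right)} = \frac{3 + m}{7 + v}$ ($d{\left(m,v \right)} = \frac{m + 3}{v + 7} = \frac{3 + m}{7 + v}$)
$t{\left(I \right)} = \sqrt{-2 + I}$
$\left(-118 - d{\left(-7,12 \right)}\right) t{\left(-7 \right)} = \left(-118 - \frac{3 - 7}{7 + 12}\right) \sqrt{-2 - 7} = \left(-118 - \frac{1}{19} \left(-4\right)\right) \sqrt{-9} = \left(-118 - \frac{1}{19} \left(-4\right)\right) 3 i = \left(-118 - - \frac{4}{19}\right) 3 i = \left(-118 + \frac{4}{19}\right) 3 i = - \frac{2238 \cdot 3 i}{19} = - \frac{6714 i}{19}$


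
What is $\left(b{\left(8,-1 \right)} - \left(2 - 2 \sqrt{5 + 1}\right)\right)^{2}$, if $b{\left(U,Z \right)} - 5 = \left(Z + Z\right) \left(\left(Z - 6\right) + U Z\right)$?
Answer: $1113 + 132 \sqrt{6} \approx 1436.3$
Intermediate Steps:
$b{\left(U,Z \right)} = 5 + 2 Z \left(-6 + Z + U Z\right)$ ($b{\left(U,Z \right)} = 5 + \left(Z + Z\right) \left(\left(Z - 6\right) + U Z\right) = 5 + 2 Z \left(\left(-6 + Z\right) + U Z\right) = 5 + 2 Z \left(-6 + Z + U Z\right)$)
$\left(b{\left(8,-1 \right)} - \left(2 - 2 \sqrt{5 + 1}\right)\right)^{2} = \left(\left(5 - -12 + 2 \left(-1\right)^{2} + 2 \cdot 8 \left(-1\right)^{2}\right) - \left(2 - 2 \sqrt{5 + 1}\right)\right)^{2} = \left(\left(5 + 12 + 2 \cdot 1 + 2 \cdot 8 \cdot 1\right) - \left(2 - 2 \sqrt{6}\right)\right)^{2} = \left(\left(5 + 12 + 2 + 16\right) - \left(2 - 2 \sqrt{6}\right)\right)^{2} = \left(35 - \left(2 - 2 \sqrt{6}\right)\right)^{2} = \left(33 + 2 \sqrt{6}\right)^{2}$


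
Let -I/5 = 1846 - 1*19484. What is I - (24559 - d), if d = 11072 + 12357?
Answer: 87060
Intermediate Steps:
d = 23429
I = 88190 (I = -5*(1846 - 1*19484) = -5*(1846 - 19484) = -5*(-17638) = 88190)
I - (24559 - d) = 88190 - (24559 - 1*23429) = 88190 - (24559 - 23429) = 88190 - 1*1130 = 88190 - 1130 = 87060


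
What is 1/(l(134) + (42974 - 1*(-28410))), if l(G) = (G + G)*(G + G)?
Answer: 1/143208 ≈ 6.9829e-6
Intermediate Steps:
l(G) = 4*G² (l(G) = (2*G)*(2*G) = 4*G²)
1/(l(134) + (42974 - 1*(-28410))) = 1/(4*134² + (42974 - 1*(-28410))) = 1/(4*17956 + (42974 + 28410)) = 1/(71824 + 71384) = 1/143208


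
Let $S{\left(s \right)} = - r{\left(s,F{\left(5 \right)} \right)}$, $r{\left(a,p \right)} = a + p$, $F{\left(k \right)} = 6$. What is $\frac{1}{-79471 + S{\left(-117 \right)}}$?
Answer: $- \frac{1}{79360} \approx -1.2601 \cdot 10^{-5}$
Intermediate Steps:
$S{\left(s \right)} = -6 - s$ ($S{\left(s \right)} = - (s + 6) = - (6 + s) = -6 - s$)
$\frac{1}{-79471 + S{\left(-117 \right)}} = \frac{1}{-79471 - -111} = \frac{1}{-79471 + \left(-6 + 117\right)} = \frac{1}{-79471 + 111} = \frac{1}{-79360} = - \frac{1}{79360}$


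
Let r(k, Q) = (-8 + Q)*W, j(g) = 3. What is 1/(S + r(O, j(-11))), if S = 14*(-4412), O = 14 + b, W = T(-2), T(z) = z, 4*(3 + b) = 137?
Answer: -1/61758 ≈ -1.6192e-5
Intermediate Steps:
b = 125/4 (b = -3 + (¼)*137 = -3 + 137/4 = 125/4 ≈ 31.250)
W = -2
O = 181/4 (O = 14 + 125/4 = 181/4 ≈ 45.250)
S = -61768
r(k, Q) = 16 - 2*Q (r(k, Q) = (-8 + Q)*(-2) = 16 - 2*Q)
1/(S + r(O, j(-11))) = 1/(-61768 + (16 - 2*3)) = 1/(-61768 + (16 - 6)) = 1/(-61768 + 10) = 1/(-61758) = -1/61758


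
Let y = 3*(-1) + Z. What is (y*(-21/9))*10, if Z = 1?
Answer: 140/3 ≈ 46.667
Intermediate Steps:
y = -2 (y = 3*(-1) + 1 = -3 + 1 = -2)
(y*(-21/9))*10 = -(-42)/9*10 = -2*(-7/3)*10 = (14/3)*10 = 140/3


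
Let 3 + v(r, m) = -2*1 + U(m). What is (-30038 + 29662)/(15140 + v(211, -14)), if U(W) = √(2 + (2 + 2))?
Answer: -1896920/76356073 + 376*√6/229068219 ≈ -0.024839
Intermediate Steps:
U(W) = √6 (U(W) = √(2 + 4) = √6)
v(r, m) = -5 + √6 (v(r, m) = -3 + (-2*1 + √6) = -3 + (-2 + √6) = -5 + √6)
(-30038 + 29662)/(15140 + v(211, -14)) = (-30038 + 29662)/(15140 + (-5 + √6)) = -376/(15135 + √6)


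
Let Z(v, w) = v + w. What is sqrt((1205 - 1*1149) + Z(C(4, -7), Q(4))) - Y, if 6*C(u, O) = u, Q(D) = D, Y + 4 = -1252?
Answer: 1256 + sqrt(546)/3 ≈ 1263.8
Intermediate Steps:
Y = -1256 (Y = -4 - 1252 = -1256)
C(u, O) = u/6
sqrt((1205 - 1*1149) + Z(C(4, -7), Q(4))) - Y = sqrt((1205 - 1*1149) + ((1/6)*4 + 4)) - 1*(-1256) = sqrt((1205 - 1149) + (2/3 + 4)) + 1256 = sqrt(56 + 14/3) + 1256 = sqrt(182/3) + 1256 = sqrt(546)/3 + 1256 = 1256 + sqrt(546)/3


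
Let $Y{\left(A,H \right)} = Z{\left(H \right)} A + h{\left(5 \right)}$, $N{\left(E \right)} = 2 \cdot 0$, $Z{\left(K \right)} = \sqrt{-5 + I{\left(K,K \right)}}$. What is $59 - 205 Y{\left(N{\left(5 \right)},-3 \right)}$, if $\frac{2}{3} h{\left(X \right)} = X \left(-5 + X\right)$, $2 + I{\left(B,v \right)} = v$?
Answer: $59$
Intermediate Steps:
$I{\left(B,v \right)} = -2 + v$
$Z{\left(K \right)} = \sqrt{-7 + K}$ ($Z{\left(K \right)} = \sqrt{-5 + \left(-2 + K\right)} = \sqrt{-7 + K}$)
$h{\left(X \right)} = \frac{3 X \left(-5 + X\right)}{2}$
$N{\left(E \right)} = 0$
$Y{\left(A,H \right)} = A \sqrt{-7 + H}$ ($Y{\left(A,H \right)} = \sqrt{-7 + H} A + \frac{3}{2} \cdot 5 \left(-5 + 5\right) = A \sqrt{-7 + H} + \frac{3}{2} \cdot 5 \cdot 0 = A \sqrt{-7 + H} + 0 = A \sqrt{-7 + H}$)
$59 - 205 Y{\left(N{\left(5 \right)},-3 \right)} = 59 - 205 \cdot 0 \sqrt{-7 - 3} = 59 - 205 \cdot 0 \sqrt{-10} = 59 - 205 \cdot 0 i \sqrt{10} = 59 - 0 = 59 + 0 = 59$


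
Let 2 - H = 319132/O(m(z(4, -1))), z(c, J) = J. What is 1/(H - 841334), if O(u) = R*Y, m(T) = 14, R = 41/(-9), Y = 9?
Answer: -41/34175480 ≈ -1.1997e-6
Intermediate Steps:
R = -41/9 (R = 41*(-1/9) = -41/9 ≈ -4.5556)
O(u) = -41 (O(u) = -41/9*9 = -41)
H = 319214/41 (H = 2 - 319132/(-41) = 2 - 319132*(-1)/41 = 2 - 1*(-319132/41) = 2 + 319132/41 = 319214/41 ≈ 7785.7)
1/(H - 841334) = 1/(319214/41 - 841334) = 1/(-34175480/41) = -41/34175480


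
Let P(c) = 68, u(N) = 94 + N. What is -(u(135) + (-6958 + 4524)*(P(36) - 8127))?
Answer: -19615835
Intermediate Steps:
-(u(135) + (-6958 + 4524)*(P(36) - 8127)) = -((94 + 135) + (-6958 + 4524)*(68 - 8127)) = -(229 - 2434*(-8059)) = -(229 + 19615606) = -1*19615835 = -19615835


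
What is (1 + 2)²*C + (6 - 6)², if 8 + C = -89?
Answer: -873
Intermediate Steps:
C = -97 (C = -8 - 89 = -97)
(1 + 2)²*C + (6 - 6)² = (1 + 2)²*(-97) + (6 - 6)² = 3²*(-97) + 0² = 9*(-97) + 0 = -873 + 0 = -873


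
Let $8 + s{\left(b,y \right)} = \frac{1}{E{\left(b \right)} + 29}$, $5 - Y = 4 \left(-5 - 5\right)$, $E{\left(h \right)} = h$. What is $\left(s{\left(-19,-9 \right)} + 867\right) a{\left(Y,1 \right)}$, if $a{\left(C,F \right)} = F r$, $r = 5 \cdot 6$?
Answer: $25773$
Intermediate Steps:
$r = 30$
$Y = 45$ ($Y = 5 - 4 \left(-5 - 5\right) = 5 - 4 \left(-10\right) = 5 - -40 = 5 + 40 = 45$)
$s{\left(b,y \right)} = -8 + \frac{1}{29 + b}$ ($s{\left(b,y \right)} = -8 + \frac{1}{b + 29} = -8 + \frac{1}{29 + b}$)
$a{\left(C,F \right)} = 30 F$ ($a{\left(C,F \right)} = F 30 = 30 F$)
$\left(s{\left(-19,-9 \right)} + 867\right) a{\left(Y,1 \right)} = \left(\frac{-231 - -152}{29 - 19} + 867\right) 30 \cdot 1 = \left(\frac{-231 + 152}{10} + 867\right) 30 = \left(\frac{1}{10} \left(-79\right) + 867\right) 30 = \left(- \frac{79}{10} + 867\right) 30 = \frac{8591}{10} \cdot 30 = 25773$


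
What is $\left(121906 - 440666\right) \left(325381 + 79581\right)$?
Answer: $-129085687120$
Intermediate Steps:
$\left(121906 - 440666\right) \left(325381 + 79581\right) = \left(-318760\right) 404962 = -129085687120$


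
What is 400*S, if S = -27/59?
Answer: -10800/59 ≈ -183.05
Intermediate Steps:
S = -27/59 (S = -27*1/59 = -27/59 ≈ -0.45763)
400*S = 400*(-27/59) = -10800/59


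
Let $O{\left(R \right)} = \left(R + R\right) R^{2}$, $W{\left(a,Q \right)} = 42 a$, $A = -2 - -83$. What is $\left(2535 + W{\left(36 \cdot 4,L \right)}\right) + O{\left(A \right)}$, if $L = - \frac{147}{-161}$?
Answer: $1071465$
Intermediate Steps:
$L = \frac{21}{23}$ ($L = \left(-147\right) \left(- \frac{1}{161}\right) = \frac{21}{23} \approx 0.91304$)
$A = 81$ ($A = -2 + 83 = 81$)
$O{\left(R \right)} = 2 R^{3}$ ($O{\left(R \right)} = 2 R R^{2} = 2 R^{3}$)
$\left(2535 + W{\left(36 \cdot 4,L \right)}\right) + O{\left(A \right)} = \left(2535 + 42 \cdot 36 \cdot 4\right) + 2 \cdot 81^{3} = \left(2535 + 42 \cdot 144\right) + 2 \cdot 531441 = \left(2535 + 6048\right) + 1062882 = 8583 + 1062882 = 1071465$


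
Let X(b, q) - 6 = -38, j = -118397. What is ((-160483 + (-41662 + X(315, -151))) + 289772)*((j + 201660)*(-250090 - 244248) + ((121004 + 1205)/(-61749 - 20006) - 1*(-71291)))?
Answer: -58952053020136369006/16351 ≈ -3.6054e+15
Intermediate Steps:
X(b, q) = -32 (X(b, q) = 6 - 38 = -32)
((-160483 + (-41662 + X(315, -151))) + 289772)*((j + 201660)*(-250090 - 244248) + ((121004 + 1205)/(-61749 - 20006) - 1*(-71291))) = ((-160483 + (-41662 - 32)) + 289772)*((-118397 + 201660)*(-250090 - 244248) + ((121004 + 1205)/(-61749 - 20006) - 1*(-71291))) = ((-160483 - 41694) + 289772)*(83263*(-494338) + (122209/(-81755) + 71291)) = (-202177 + 289772)*(-41160064894 + (122209*(-1/81755) + 71291)) = 87595*(-41160064894 + (-122209/81755 + 71291)) = 87595*(-41160064894 + 5828273496/81755) = 87595*(-3365035277135474/81755) = -58952053020136369006/16351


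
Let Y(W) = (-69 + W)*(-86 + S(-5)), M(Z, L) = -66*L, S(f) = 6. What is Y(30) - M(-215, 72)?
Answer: 7872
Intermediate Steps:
Y(W) = 5520 - 80*W (Y(W) = (-69 + W)*(-86 + 6) = (-69 + W)*(-80) = 5520 - 80*W)
Y(30) - M(-215, 72) = (5520 - 80*30) - (-66)*72 = (5520 - 2400) - 1*(-4752) = 3120 + 4752 = 7872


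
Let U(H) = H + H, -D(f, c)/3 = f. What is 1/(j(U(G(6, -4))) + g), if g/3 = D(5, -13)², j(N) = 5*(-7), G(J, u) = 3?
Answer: 1/640 ≈ 0.0015625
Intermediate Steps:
D(f, c) = -3*f
U(H) = 2*H
j(N) = -35
g = 675 (g = 3*(-3*5)² = 3*(-15)² = 3*225 = 675)
1/(j(U(G(6, -4))) + g) = 1/(-35 + 675) = 1/640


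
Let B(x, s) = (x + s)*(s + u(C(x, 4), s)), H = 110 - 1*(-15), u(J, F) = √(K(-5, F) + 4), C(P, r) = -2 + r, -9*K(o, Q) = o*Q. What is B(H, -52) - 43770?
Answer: -47566 + 292*I*√14/3 ≈ -47566.0 + 364.19*I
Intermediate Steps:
K(o, Q) = -Q*o/9 (K(o, Q) = -o*Q/9 = -Q*o/9)
u(J, F) = √(4 + 5*F/9) (u(J, F) = √(-⅑*F*(-5) + 4) = √(5*F/9 + 4) = √(4 + 5*F/9))
H = 125 (H = 110 + 15 = 125)
B(x, s) = (s + x)*(s + √(36 + 5*s)/3) (B(x, s) = (x + s)*(s + √(36 + 5*s)/3) = (s + x)*(s + √(36 + 5*s)/3))
B(H, -52) - 43770 = ((-52)² - 52*125 + (⅓)*(-52)*√(36 + 5*(-52)) + (⅓)*125*√(36 + 5*(-52))) - 43770 = (2704 - 6500 + (⅓)*(-52)*√(36 - 260) + (⅓)*125*√(36 - 260)) - 43770 = (2704 - 6500 + (⅓)*(-52)*√(-224) + (⅓)*125*√(-224)) - 43770 = (2704 - 6500 + (⅓)*(-52)*(4*I*√14) + (⅓)*125*(4*I*√14)) - 43770 = (2704 - 6500 - 208*I*√14/3 + 500*I*√14/3) - 43770 = (-3796 + 292*I*√14/3) - 43770 = -47566 + 292*I*√14/3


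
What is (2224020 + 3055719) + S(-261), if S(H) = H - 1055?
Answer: 5278423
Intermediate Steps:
S(H) = -1055 + H
(2224020 + 3055719) + S(-261) = (2224020 + 3055719) + (-1055 - 261) = 5279739 - 1316 = 5278423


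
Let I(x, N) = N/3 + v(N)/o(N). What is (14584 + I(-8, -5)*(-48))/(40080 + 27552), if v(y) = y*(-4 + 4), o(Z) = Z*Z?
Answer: 611/2818 ≈ 0.21682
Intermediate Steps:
o(Z) = Z²
v(y) = 0 (v(y) = y*0 = 0)
I(x, N) = N/3 (I(x, N) = N/3 + 0/(N²) = N*(⅓) + 0/N² = N/3 + 0 = N/3)
(14584 + I(-8, -5)*(-48))/(40080 + 27552) = (14584 + ((⅓)*(-5))*(-48))/(40080 + 27552) = (14584 - 5/3*(-48))/67632 = (14584 + 80)*(1/67632) = 14664*(1/67632) = 611/2818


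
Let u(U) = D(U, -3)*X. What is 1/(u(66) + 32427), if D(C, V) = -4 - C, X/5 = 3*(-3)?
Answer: 1/35577 ≈ 2.8108e-5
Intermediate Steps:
X = -45 (X = 5*(3*(-3)) = 5*(-9) = -45)
u(U) = 180 + 45*U (u(U) = (-4 - U)*(-45) = 180 + 45*U)
1/(u(66) + 32427) = 1/((180 + 45*66) + 32427) = 1/((180 + 2970) + 32427) = 1/(3150 + 32427) = 1/35577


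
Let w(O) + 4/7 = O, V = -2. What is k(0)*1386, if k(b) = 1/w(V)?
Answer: -539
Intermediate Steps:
w(O) = -4/7 + O
k(b) = -7/18 (k(b) = 1/(-4/7 - 2) = 1/(-18/7) = -7/18)
k(0)*1386 = -7/18*1386 = -539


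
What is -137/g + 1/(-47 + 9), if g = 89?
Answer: -5295/3382 ≈ -1.5656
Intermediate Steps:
-137/g + 1/(-47 + 9) = -137/89 + 1/(-47 + 9) = -137*1/89 + 1/(-38) = -137/89 - 1/38 = -5295/3382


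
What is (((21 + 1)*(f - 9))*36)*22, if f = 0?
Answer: -156816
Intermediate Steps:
(((21 + 1)*(f - 9))*36)*22 = (((21 + 1)*(0 - 9))*36)*22 = ((22*(-9))*36)*22 = -198*36*22 = -7128*22 = -156816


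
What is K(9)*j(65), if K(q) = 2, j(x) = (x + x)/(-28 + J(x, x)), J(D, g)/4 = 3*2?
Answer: -65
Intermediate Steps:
J(D, g) = 24 (J(D, g) = 4*(3*2) = 4*6 = 24)
j(x) = -x/2 (j(x) = (x + x)/(-28 + 24) = (2*x)/(-4) = (2*x)*(-1/4) = -x/2)
K(9)*j(65) = 2*(-1/2*65) = 2*(-65/2) = -65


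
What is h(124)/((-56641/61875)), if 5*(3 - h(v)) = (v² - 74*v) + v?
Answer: 78073875/56641 ≈ 1378.4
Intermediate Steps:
h(v) = 3 - v²/5 + 73*v/5 (h(v) = 3 - ((v² - 74*v) + v)/5 = 3 - (v² - 73*v)/5 = 3 + (-v²/5 + 73*v/5) = 3 - v²/5 + 73*v/5)
h(124)/((-56641/61875)) = (3 - ⅕*124² + (73/5)*124)/((-56641/61875)) = (3 - ⅕*15376 + 9052/5)/((-56641*1/61875)) = (3 - 15376/5 + 9052/5)/(-56641/61875) = -6309/5*(-61875/56641) = 78073875/56641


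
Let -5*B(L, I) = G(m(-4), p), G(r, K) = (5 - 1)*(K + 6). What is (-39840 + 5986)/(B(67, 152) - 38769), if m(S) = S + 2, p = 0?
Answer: 169270/193869 ≈ 0.87312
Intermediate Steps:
m(S) = 2 + S
G(r, K) = 24 + 4*K (G(r, K) = 4*(6 + K) = 24 + 4*K)
B(L, I) = -24/5 (B(L, I) = -(24 + 4*0)/5 = -(24 + 0)/5 = -⅕*24 = -24/5)
(-39840 + 5986)/(B(67, 152) - 38769) = (-39840 + 5986)/(-24/5 - 38769) = -33854/(-193869/5) = -33854*(-5/193869) = 169270/193869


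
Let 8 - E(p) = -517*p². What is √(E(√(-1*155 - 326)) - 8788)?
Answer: I*√257457 ≈ 507.4*I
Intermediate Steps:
E(p) = 8 + 517*p² (E(p) = 8 - (-517)*p² = 8 + 517*p²)
√(E(√(-1*155 - 326)) - 8788) = √((8 + 517*(√(-1*155 - 326))²) - 8788) = √((8 + 517*(√(-155 - 326))²) - 8788) = √((8 + 517*(√(-481))²) - 8788) = √((8 + 517*(I*√481)²) - 8788) = √((8 + 517*(-481)) - 8788) = √((8 - 248677) - 8788) = √(-248669 - 8788) = √(-257457) = I*√257457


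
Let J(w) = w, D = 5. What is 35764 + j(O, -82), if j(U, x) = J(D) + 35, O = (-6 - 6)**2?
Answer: 35804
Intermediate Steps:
O = 144 (O = (-12)**2 = 144)
j(U, x) = 40 (j(U, x) = 5 + 35 = 40)
35764 + j(O, -82) = 35764 + 40 = 35804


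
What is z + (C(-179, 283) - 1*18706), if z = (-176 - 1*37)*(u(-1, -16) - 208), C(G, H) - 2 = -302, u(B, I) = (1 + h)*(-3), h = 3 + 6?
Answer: 31688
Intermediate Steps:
h = 9
u(B, I) = -30 (u(B, I) = (1 + 9)*(-3) = 10*(-3) = -30)
C(G, H) = -300 (C(G, H) = 2 - 302 = -300)
z = 50694 (z = (-176 - 1*37)*(-30 - 208) = (-176 - 37)*(-238) = -213*(-238) = 50694)
z + (C(-179, 283) - 1*18706) = 50694 + (-300 - 1*18706) = 50694 + (-300 - 18706) = 50694 - 19006 = 31688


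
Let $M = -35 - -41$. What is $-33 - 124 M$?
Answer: $-777$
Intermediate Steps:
$M = 6$ ($M = -35 + 41 = 6$)
$-33 - 124 M = -33 - 744 = -777$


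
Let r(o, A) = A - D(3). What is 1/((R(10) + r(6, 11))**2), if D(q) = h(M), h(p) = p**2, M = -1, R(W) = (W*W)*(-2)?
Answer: 1/36100 ≈ 2.7701e-5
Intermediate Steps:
R(W) = -2*W**2 (R(W) = W**2*(-2) = -2*W**2)
D(q) = 1 (D(q) = (-1)**2 = 1)
r(o, A) = -1 + A (r(o, A) = A - 1*1 = A - 1 = -1 + A)
1/((R(10) + r(6, 11))**2) = 1/((-2*10**2 + (-1 + 11))**2) = 1/((-2*100 + 10)**2) = 1/((-200 + 10)**2) = 1/((-190)**2) = 1/36100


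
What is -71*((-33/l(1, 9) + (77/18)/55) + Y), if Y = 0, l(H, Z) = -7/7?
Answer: -211367/90 ≈ -2348.5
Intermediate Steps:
l(H, Z) = -1 (l(H, Z) = -7*1/7 = -1)
-71*((-33/l(1, 9) + (77/18)/55) + Y) = -71*((-33/(-1) + (77/18)/55) + 0) = -71*((-33*(-1) + (77*(1/18))*(1/55)) + 0) = -71*((33 + (77/18)*(1/55)) + 0) = -71*((33 + 7/90) + 0) = -71*(2977/90 + 0) = -71*2977/90 = -211367/90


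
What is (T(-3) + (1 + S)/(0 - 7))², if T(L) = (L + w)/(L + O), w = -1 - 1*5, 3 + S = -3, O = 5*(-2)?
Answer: 16384/8281 ≈ 1.9785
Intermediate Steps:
O = -10
S = -6 (S = -3 - 3 = -6)
w = -6 (w = -1 - 5 = -6)
T(L) = (-6 + L)/(-10 + L) (T(L) = (L - 6)/(L - 10) = (-6 + L)/(-10 + L))
(T(-3) + (1 + S)/(0 - 7))² = ((-6 - 3)/(-10 - 3) + (1 - 6)/(0 - 7))² = (-9/(-13) - 5/(-7))² = (-1/13*(-9) - 5*(-⅐))² = (9/13 + 5/7)² = (128/91)² = 16384/8281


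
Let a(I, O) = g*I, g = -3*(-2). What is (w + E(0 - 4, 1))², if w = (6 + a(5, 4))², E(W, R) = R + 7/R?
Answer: 1700416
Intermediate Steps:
g = 6
a(I, O) = 6*I
w = 1296 (w = (6 + 6*5)² = (6 + 30)² = 36² = 1296)
(w + E(0 - 4, 1))² = (1296 + (1 + 7/1))² = (1296 + (1 + 7*1))² = (1296 + (1 + 7))² = (1296 + 8)² = 1304² = 1700416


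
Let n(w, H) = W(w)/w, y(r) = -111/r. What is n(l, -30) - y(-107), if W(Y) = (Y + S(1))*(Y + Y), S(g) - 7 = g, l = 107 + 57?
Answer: 36697/107 ≈ 342.96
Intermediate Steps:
l = 164
S(g) = 7 + g
W(Y) = 2*Y*(8 + Y) (W(Y) = (Y + (7 + 1))*(Y + Y) = (Y + 8)*(2*Y) = (8 + Y)*(2*Y) = 2*Y*(8 + Y))
n(w, H) = 16 + 2*w (n(w, H) = (2*w*(8 + w))/w = 16 + 2*w)
n(l, -30) - y(-107) = (16 + 2*164) - (-111)/(-107) = (16 + 328) - (-111)*(-1)/107 = 344 - 1*111/107 = 344 - 111/107 = 36697/107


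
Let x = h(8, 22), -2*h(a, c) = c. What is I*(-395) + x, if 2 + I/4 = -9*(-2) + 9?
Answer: -39511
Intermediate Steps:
h(a, c) = -c/2
I = 100 (I = -8 + 4*(-9*(-2) + 9) = -8 + 4*(18 + 9) = -8 + 4*27 = -8 + 108 = 100)
x = -11 (x = -½*22 = -11)
I*(-395) + x = 100*(-395) - 11 = -39500 - 11 = -39511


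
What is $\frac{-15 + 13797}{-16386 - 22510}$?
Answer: $- \frac{6891}{19448} \approx -0.35433$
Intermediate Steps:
$\frac{-15 + 13797}{-16386 - 22510} = \frac{13782}{-38896} = 13782 \left(- \frac{1}{38896}\right) = - \frac{6891}{19448}$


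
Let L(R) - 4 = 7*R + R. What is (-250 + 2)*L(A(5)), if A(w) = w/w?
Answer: -2976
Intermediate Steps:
A(w) = 1
L(R) = 4 + 8*R (L(R) = 4 + (7*R + R) = 4 + 8*R)
(-250 + 2)*L(A(5)) = (-250 + 2)*(4 + 8*1) = -248*(4 + 8) = -248*12 = -2976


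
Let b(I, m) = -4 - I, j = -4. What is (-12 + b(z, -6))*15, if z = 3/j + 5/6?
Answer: -965/4 ≈ -241.25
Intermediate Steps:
z = 1/12 (z = 3/(-4) + 5/6 = 3*(-¼) + 5*(⅙) = -¾ + ⅚ = 1/12 ≈ 0.083333)
(-12 + b(z, -6))*15 = (-12 + (-4 - 1*1/12))*15 = (-12 + (-4 - 1/12))*15 = (-12 - 49/12)*15 = -193/12*15 = -965/4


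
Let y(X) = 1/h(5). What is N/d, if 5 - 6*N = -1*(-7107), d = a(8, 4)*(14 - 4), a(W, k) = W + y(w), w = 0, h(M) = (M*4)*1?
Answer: -7102/483 ≈ -14.704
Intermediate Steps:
h(M) = 4*M (h(M) = (4*M)*1 = 4*M)
y(X) = 1/20 (y(X) = 1/(4*5) = 1/20)
a(W, k) = 1/20 + W (a(W, k) = W + 1/20 = 1/20 + W)
d = 161/2 (d = (1/20 + 8)*(14 - 4) = (161/20)*10 = 161/2 ≈ 80.500)
N = -3551/3 (N = 5/6 - (-1)*(-7107)/6 = 5/6 - 1/6*7107 = 5/6 - 2369/2 = -3551/3 ≈ -1183.7)
N/d = -3551/(3*161/2) = -3551/3*2/161 = -7102/483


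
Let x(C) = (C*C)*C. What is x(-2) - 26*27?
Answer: -710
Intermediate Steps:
x(C) = C**3 (x(C) = C**2*C = C**3)
x(-2) - 26*27 = (-2)**3 - 26*27 = -8 - 702 = -710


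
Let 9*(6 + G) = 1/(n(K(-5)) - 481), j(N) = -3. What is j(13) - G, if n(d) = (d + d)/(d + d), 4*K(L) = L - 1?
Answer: 12961/4320 ≈ 3.0002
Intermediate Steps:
K(L) = -1/4 + L/4 (K(L) = (L - 1)/4 = (-1 + L)/4 = -1/4 + L/4)
n(d) = 1 (n(d) = (2*d)/((2*d)) = (2*d)*(1/(2*d)) = 1)
G = -25921/4320 (G = -6 + 1/(9*(1 - 481)) = -6 + (1/9)/(-480) = -6 + (1/9)*(-1/480) = -6 - 1/4320 = -25921/4320 ≈ -6.0002)
j(13) - G = -3 - 1*(-25921/4320) = -3 + 25921/4320 = 12961/4320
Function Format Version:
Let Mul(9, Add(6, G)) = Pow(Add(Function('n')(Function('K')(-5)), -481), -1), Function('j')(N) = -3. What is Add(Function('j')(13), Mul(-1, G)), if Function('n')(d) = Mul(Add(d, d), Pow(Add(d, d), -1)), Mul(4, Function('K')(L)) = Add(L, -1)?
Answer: Rational(12961, 4320) ≈ 3.0002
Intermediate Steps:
Function('K')(L) = Add(Rational(-1, 4), Mul(Rational(1, 4), L)) (Function('K')(L) = Mul(Rational(1, 4), Add(L, -1)) = Mul(Rational(1, 4), Add(-1, L)) = Add(Rational(-1, 4), Mul(Rational(1, 4), L)))
Function('n')(d) = 1 (Function('n')(d) = Mul(Mul(2, d), Pow(Mul(2, d), -1)) = Mul(Mul(2, d), Mul(Rational(1, 2), Pow(d, -1))) = 1)
G = Rational(-25921, 4320) (G = Add(-6, Mul(Rational(1, 9), Pow(Add(1, -481), -1))) = Add(-6, Mul(Rational(1, 9), Pow(-480, -1))) = Add(-6, Mul(Rational(1, 9), Rational(-1, 480))) = Add(-6, Rational(-1, 4320)) = Rational(-25921, 4320) ≈ -6.0002)
Add(Function('j')(13), Mul(-1, G)) = Add(-3, Mul(-1, Rational(-25921, 4320))) = Add(-3, Rational(25921, 4320)) = Rational(12961, 4320)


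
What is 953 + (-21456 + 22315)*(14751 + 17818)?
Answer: 27977724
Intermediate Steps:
953 + (-21456 + 22315)*(14751 + 17818) = 953 + 859*32569 = 953 + 27976771 = 27977724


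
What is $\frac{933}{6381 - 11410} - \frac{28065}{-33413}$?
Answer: $\frac{109964556}{168033977} \approx 0.65442$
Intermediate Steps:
$\frac{933}{6381 - 11410} - \frac{28065}{-33413} = \frac{933}{-5029} - - \frac{28065}{33413} = 933 \left(- \frac{1}{5029}\right) + \frac{28065}{33413} = - \frac{933}{5029} + \frac{28065}{33413} = \frac{109964556}{168033977}$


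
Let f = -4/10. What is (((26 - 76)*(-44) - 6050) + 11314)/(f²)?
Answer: 46650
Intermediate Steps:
f = -⅖ (f = (⅒)*(-4) = -⅖ ≈ -0.40000)
(((26 - 76)*(-44) - 6050) + 11314)/(f²) = (((26 - 76)*(-44) - 6050) + 11314)/((-⅖)²) = ((-50*(-44) - 6050) + 11314)/(4/25) = ((2200 - 6050) + 11314)*(25/4) = (-3850 + 11314)*(25/4) = 7464*(25/4) = 46650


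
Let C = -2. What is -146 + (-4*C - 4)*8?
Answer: -114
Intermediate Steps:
-146 + (-4*C - 4)*8 = -146 + (-4*(-2) - 4)*8 = -146 + (8 - 4)*8 = -146 + 4*8 = -146 + 32 = -114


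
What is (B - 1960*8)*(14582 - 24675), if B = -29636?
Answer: 457374388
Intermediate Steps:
(B - 1960*8)*(14582 - 24675) = (-29636 - 1960*8)*(14582 - 24675) = (-29636 - 15680)*(-10093) = -45316*(-10093) = 457374388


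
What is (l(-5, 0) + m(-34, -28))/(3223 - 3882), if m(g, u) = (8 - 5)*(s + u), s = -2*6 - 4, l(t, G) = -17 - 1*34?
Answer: 183/659 ≈ 0.27769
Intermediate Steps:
l(t, G) = -51 (l(t, G) = -17 - 34 = -51)
s = -16 (s = -12 - 4 = -16)
m(g, u) = -48 + 3*u (m(g, u) = (8 - 5)*(-16 + u) = 3*(-16 + u) = -48 + 3*u)
(l(-5, 0) + m(-34, -28))/(3223 - 3882) = (-51 + (-48 + 3*(-28)))/(3223 - 3882) = (-51 + (-48 - 84))/(-659) = (-51 - 132)*(-1/659) = -183*(-1/659) = 183/659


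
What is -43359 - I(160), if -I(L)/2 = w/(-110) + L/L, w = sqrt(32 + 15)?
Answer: -43357 - sqrt(47)/55 ≈ -43357.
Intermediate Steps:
w = sqrt(47) ≈ 6.8557
I(L) = -2 + sqrt(47)/55 (I(L) = -2*(sqrt(47)/(-110) + L/L) = -2*(sqrt(47)*(-1/110) + 1) = -2*(-sqrt(47)/110 + 1) = -2*(1 - sqrt(47)/110) = -2 + sqrt(47)/55)
-43359 - I(160) = -43359 - (-2 + sqrt(47)/55) = -43359 + (2 - sqrt(47)/55) = -43357 - sqrt(47)/55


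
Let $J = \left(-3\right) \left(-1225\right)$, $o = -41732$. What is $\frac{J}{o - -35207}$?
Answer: $- \frac{49}{87} \approx -0.56322$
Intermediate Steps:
$J = 3675$
$\frac{J}{o - -35207} = \frac{3675}{-41732 - -35207} = \frac{3675}{-41732 + 35207} = \frac{3675}{-6525} = 3675 \left(- \frac{1}{6525}\right) = - \frac{49}{87}$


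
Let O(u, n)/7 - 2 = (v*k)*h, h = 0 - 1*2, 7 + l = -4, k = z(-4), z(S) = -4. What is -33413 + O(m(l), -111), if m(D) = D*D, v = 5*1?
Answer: -33119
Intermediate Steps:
v = 5
k = -4
l = -11 (l = -7 - 4 = -11)
h = -2 (h = 0 - 2 = -2)
m(D) = D**2
O(u, n) = 294 (O(u, n) = 14 + 7*((5*(-4))*(-2)) = 14 + 7*(-20*(-2)) = 14 + 7*40 = 14 + 280 = 294)
-33413 + O(m(l), -111) = -33413 + 294 = -33119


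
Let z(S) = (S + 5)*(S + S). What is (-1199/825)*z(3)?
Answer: -1744/25 ≈ -69.760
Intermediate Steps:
z(S) = 2*S*(5 + S) (z(S) = (5 + S)*(2*S) = 2*S*(5 + S))
(-1199/825)*z(3) = (-1199/825)*(2*3*(5 + 3)) = (-1199*1/825)*(2*3*8) = -109/75*48 = -1744/25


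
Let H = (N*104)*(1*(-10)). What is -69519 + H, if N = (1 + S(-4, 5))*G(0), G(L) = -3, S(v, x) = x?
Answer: -50799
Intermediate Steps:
N = -18 (N = (1 + 5)*(-3) = 6*(-3) = -18)
H = 18720 (H = (-18*104)*(1*(-10)) = -1872*(-10) = 18720)
-69519 + H = -69519 + 18720 = -50799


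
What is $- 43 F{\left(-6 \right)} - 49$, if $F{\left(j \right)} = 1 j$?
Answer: $209$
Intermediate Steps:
$F{\left(j \right)} = j$
$- 43 F{\left(-6 \right)} - 49 = \left(-43\right) \left(-6\right) - 49 = 258 - 49 = 209$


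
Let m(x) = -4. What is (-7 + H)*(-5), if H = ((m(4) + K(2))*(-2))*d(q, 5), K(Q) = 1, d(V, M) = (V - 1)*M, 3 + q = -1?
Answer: 785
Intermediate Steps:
q = -4 (q = -3 - 1 = -4)
d(V, M) = M*(-1 + V) (d(V, M) = (-1 + V)*M = M*(-1 + V))
H = -150 (H = ((-4 + 1)*(-2))*(5*(-1 - 4)) = (-3*(-2))*(5*(-5)) = 6*(-25) = -150)
(-7 + H)*(-5) = (-7 - 150)*(-5) = -157*(-5) = 785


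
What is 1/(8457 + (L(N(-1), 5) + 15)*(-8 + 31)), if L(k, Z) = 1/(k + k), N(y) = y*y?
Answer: 2/17627 ≈ 0.00011346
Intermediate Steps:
N(y) = y²
L(k, Z) = 1/(2*k)
1/(8457 + (L(N(-1), 5) + 15)*(-8 + 31)) = 1/(8457 + (1/(2*((-1)²)) + 15)*(-8 + 31)) = 1/(8457 + ((½)/1 + 15)*23) = 1/(8457 + ((½)*1 + 15)*23) = 1/(8457 + (½ + 15)*23) = 1/(8457 + (31/2)*23) = 1/(8457 + 713/2) = 1/(17627/2) = 2/17627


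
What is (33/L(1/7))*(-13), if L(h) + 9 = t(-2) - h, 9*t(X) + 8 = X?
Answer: 27027/646 ≈ 41.837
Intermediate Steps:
t(X) = -8/9 + X/9
L(h) = -91/9 - h (L(h) = -9 + ((-8/9 + (1/9)*(-2)) - h) = -9 + ((-8/9 - 2/9) - h) = -9 + (-10/9 - h) = -91/9 - h)
(33/L(1/7))*(-13) = (33/(-91/9 - 1/7))*(-13) = (33/(-646/63))*(-13) = (33*(-63/646))*(-13) = -2079/646*(-13) = 27027/646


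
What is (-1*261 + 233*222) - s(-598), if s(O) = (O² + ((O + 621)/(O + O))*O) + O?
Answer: -611105/2 ≈ -3.0555e+5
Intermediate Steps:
s(O) = 621/2 + O² + 3*O/2 (s(O) = (O² + ((621 + O)/((2*O)))*O) + O = (O² + ((621 + O)*(1/(2*O)))*O) + O = (O² + ((621 + O)/(2*O))*O) + O = (O² + (621/2 + O/2)) + O = (621/2 + O² + O/2) + O = 621/2 + O² + 3*O/2)
(-1*261 + 233*222) - s(-598) = (-1*261 + 233*222) - (621/2 + (-598)² + (3/2)*(-598)) = (-261 + 51726) - (621/2 + 357604 - 897) = 51465 - 1*714035/2 = 51465 - 714035/2 = -611105/2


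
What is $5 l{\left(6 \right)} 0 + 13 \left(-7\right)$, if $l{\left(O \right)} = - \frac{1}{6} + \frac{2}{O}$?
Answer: $-91$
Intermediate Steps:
$l{\left(O \right)} = - \frac{1}{6} + \frac{2}{O}$ ($l{\left(O \right)} = \left(-1\right) \frac{1}{6} + \frac{2}{O} = - \frac{1}{6} + \frac{2}{O}$)
$5 l{\left(6 \right)} 0 + 13 \left(-7\right) = 5 \frac{12 - 6}{6 \cdot 6} \cdot 0 + 13 \left(-7\right) = 5 \cdot \frac{1}{6} \cdot \frac{1}{6} \left(12 - 6\right) 0 - 91 = 5 \cdot \frac{1}{6} \cdot \frac{1}{6} \cdot 6 \cdot 0 - 91 = 5 \cdot \frac{1}{6} \cdot 0 - 91 = \frac{5}{6} \cdot 0 - 91 = 0 - 91 = -91$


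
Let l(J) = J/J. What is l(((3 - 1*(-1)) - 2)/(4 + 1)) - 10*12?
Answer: -119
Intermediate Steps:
l(J) = 1
l(((3 - 1*(-1)) - 2)/(4 + 1)) - 10*12 = 1 - 10*12 = 1 - 120 = -119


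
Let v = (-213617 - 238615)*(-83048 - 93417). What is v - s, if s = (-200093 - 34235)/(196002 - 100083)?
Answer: 7654635456004048/95919 ≈ 7.9803e+10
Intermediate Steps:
v = 79803119880 (v = -452232*(-176465) = 79803119880)
s = -234328/95919 ≈ -2.4430
v - s = 79803119880 - 1*(-234328/95919) = 79803119880 + 234328/95919 = 7654635456004048/95919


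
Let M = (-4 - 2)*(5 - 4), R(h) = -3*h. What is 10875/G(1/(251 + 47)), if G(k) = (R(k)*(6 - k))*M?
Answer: 160957250/5361 ≈ 30024.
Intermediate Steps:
M = -6 (M = -6*1 = -6)
G(k) = 18*k*(6 - k) (G(k) = ((-3*k)*(6 - k))*(-6) = -3*k*(6 - k)*(-6) = 18*k*(6 - k))
10875/G(1/(251 + 47)) = 10875/((18*(6 - 1/(251 + 47))/(251 + 47))) = 10875/((18*(6 - 1/298)/298)) = 10875/((18*(1/298)*(6 - 1*1/298))) = 10875/((18*(1/298)*(6 - 1/298))) = 10875/((18*(1/298)*(1787/298))) = 10875/(16083/44402) = 10875*(44402/16083) = 160957250/5361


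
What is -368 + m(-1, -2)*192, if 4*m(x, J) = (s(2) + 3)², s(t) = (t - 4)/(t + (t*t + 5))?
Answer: 1600/121 ≈ 13.223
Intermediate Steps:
s(t) = (-4 + t)/(5 + t + t²) (s(t) = (-4 + t)/(t + (t² + 5)) = (-4 + t)/(t + (5 + t²)) = (-4 + t)/(5 + t + t²))
m(x, J) = 961/484 (m(x, J) = ((-4 + 2)/(5 + 2 + 2²) + 3)²/4 = (-2/(5 + 2 + 4) + 3)²/4 = (-2/11 + 3)²/4 = (31/11)²/4 = (¼)*(961/121) = 961/484)
-368 + m(-1, -2)*192 = -368 + (961/484)*192 = -368 + 46128/121 = 1600/121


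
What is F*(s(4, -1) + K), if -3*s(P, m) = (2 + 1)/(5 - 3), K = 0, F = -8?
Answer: 4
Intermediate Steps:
s(P, m) = -1/2 (s(P, m) = -(2 + 1)/(3*(5 - 3)) = -1/2)
F*(s(4, -1) + K) = -8*(-1/2 + 0) = -8*(-1/2) = 4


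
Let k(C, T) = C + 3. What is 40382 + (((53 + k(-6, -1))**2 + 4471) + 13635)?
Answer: 60988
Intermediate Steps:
k(C, T) = 3 + C
40382 + (((53 + k(-6, -1))**2 + 4471) + 13635) = 40382 + (((53 + (3 - 6))**2 + 4471) + 13635) = 40382 + (((53 - 3)**2 + 4471) + 13635) = 40382 + ((50**2 + 4471) + 13635) = 40382 + ((2500 + 4471) + 13635) = 40382 + (6971 + 13635) = 40382 + 20606 = 60988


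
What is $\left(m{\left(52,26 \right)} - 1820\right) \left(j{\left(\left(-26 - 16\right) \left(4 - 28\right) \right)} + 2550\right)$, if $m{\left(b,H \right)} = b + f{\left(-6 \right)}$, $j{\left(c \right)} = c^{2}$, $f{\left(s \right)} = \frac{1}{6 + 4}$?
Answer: $- \frac{9004038453}{5} \approx -1.8008 \cdot 10^{9}$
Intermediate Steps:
$f{\left(s \right)} = \frac{1}{10}$
$m{\left(b,H \right)} = \frac{1}{10} + b$ ($m{\left(b,H \right)} = b + \frac{1}{10} = \frac{1}{10} + b$)
$\left(m{\left(52,26 \right)} - 1820\right) \left(j{\left(\left(-26 - 16\right) \left(4 - 28\right) \right)} + 2550\right) = \left(\left(\frac{1}{10} + 52\right) - 1820\right) \left(\left(\left(-26 - 16\right) \left(4 - 28\right)\right)^{2} + 2550\right) = \left(\frac{521}{10} - 1820\right) \left(\left(\left(-42\right) \left(-24\right)\right)^{2} + 2550\right) = - \frac{17679 \left(1008^{2} + 2550\right)}{10} = - \frac{17679 \left(1016064 + 2550\right)}{10} = \left(- \frac{17679}{10}\right) 1018614 = - \frac{9004038453}{5}$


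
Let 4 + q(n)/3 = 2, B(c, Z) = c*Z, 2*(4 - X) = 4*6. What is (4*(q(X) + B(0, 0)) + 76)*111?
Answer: 5772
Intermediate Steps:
X = -8 (X = 4 - 2*6 = 4 - 1/2*24 = 4 - 12 = -8)
B(c, Z) = Z*c
q(n) = -6 (q(n) = -12 + 3*2 = -12 + 6 = -6)
(4*(q(X) + B(0, 0)) + 76)*111 = (4*(-6 + 0*0) + 76)*111 = (4*(-6 + 0) + 76)*111 = (4*(-6) + 76)*111 = (-24 + 76)*111 = 52*111 = 5772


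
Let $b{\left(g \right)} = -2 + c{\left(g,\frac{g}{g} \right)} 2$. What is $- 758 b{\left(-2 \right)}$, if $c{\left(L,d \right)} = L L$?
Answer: $-4548$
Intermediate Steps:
$c{\left(L,d \right)} = L^{2}$
$b{\left(g \right)} = -2 + 2 g^{2}$ ($b{\left(g \right)} = -2 + g^{2} \cdot 2 = -2 + 2 g^{2}$)
$- 758 b{\left(-2 \right)} = - 758 \left(-2 + 2 \left(-2\right)^{2}\right) = - 758 \left(-2 + 2 \cdot 4\right) = - 758 \left(-2 + 8\right) = \left(-758\right) 6 = -4548$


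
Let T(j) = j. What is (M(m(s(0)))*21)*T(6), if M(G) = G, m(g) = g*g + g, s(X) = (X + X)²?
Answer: 0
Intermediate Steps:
s(X) = 4*X² (s(X) = (2*X)² = 4*X²)
m(g) = g + g² (m(g) = g² + g = g + g²)
(M(m(s(0)))*21)*T(6) = (((4*0²)*(1 + 4*0²))*21)*6 = (((4*0)*(1 + 4*0))*21)*6 = ((0*(1 + 0))*21)*6 = ((0*1)*21)*6 = (0*21)*6 = 0*6 = 0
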